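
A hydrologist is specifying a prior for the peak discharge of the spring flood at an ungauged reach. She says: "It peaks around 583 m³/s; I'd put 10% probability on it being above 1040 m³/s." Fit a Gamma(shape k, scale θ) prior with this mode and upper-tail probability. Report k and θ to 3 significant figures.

k ≈ 6.68, θ ≈ 103

Gamma(k,θ) with k>1 has mode (k−1)θ, so θ = 583/(k−1).
Need P(X < 1040) = 0.9 with θ tied to k this way. Start at k = 2, θ = 583: P(X<1040) ≈ 0.532.
Too low — raise k to concentrate. Iterating converges to k ≈ 6.68.
Then θ = 583/(6.68−1) ≈ 103.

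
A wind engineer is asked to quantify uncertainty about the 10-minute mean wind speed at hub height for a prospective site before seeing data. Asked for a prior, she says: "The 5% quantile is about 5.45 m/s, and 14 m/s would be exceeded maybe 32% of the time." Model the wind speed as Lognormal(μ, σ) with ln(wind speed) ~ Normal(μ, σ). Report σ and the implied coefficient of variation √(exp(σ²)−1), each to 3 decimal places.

σ ≈ 0.447, CV ≈ 0.470

If T ~ Lognormal(μ,σ) then ln T ~ Normal(μ,σ), so the p-quantile of ln T is μ + z_p·σ.
ln(5.45) = 1.696 and ln(14) = 2.639; z_{0.05} = -1.645, z_{0.68} = 0.4677.
σ = (2.639 − 1.696)/(0.4677 − (-1.645)) = 0.447.
μ = 1.696 − (-1.645)·0.447 = 2.430.
CV = √(exp(σ²)−1) = √(exp(0.1994)−1) = 0.470.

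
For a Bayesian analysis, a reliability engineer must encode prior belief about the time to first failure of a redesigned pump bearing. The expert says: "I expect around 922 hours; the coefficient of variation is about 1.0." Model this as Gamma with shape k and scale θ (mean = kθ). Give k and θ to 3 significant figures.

For Gamma(k, scale θ): mean = kθ, variance = kθ², so CV = 1/√k.
CV = 1.0, hence k = 1/CV² = 1.
Then θ = mean/k = 922/1 = 922.

k ≈ 1, θ ≈ 922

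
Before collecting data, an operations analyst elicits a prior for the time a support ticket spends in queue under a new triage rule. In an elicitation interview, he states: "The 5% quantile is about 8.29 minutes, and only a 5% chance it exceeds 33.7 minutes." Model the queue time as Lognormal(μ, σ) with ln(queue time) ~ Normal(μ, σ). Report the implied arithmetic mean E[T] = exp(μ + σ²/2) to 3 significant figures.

If T ~ Lognormal(μ,σ) then ln T ~ Normal(μ,σ), so the p-quantile of ln T is μ + z_p·σ.
ln(8.29) = 2.115 and ln(33.7) = 3.517; z_{0.05} = -1.645, z_{0.95} = 1.645.
σ = (3.517 − 2.115)/(1.645 − (-1.645)) = 0.426.
μ = 2.115 − (-1.645)·0.426 = 2.816.
E[T] = exp(μ + σ²/2) = exp(2.816 + 0.0909) = 18.3 minutes.

E[T] ≈ 18.3 minutes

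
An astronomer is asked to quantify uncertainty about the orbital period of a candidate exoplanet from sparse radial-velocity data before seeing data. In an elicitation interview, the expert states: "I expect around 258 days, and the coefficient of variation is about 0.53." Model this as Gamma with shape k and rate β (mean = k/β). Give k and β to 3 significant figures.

For Gamma(k, rate β): mean = k/β, variance = k/β², so CV = 1/√k.
CV = 0.53, hence k = 1/CV² = 3.56.
Then β = k/mean = 3.56/258 = 0.0138.

k ≈ 3.56, β ≈ 0.0138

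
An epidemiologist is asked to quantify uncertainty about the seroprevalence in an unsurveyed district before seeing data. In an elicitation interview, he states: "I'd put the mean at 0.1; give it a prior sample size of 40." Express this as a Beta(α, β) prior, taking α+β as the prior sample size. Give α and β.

α = 4, β = 36

Under the effective-sample-size interpretation, Beta(α, β) has prior mean α/(α+β) and prior sample size α+β.
So α+β = 40 and α/(α+β) = 0.1, giving α = 0.1·40 = 4 and β = 40 − 4 = 36.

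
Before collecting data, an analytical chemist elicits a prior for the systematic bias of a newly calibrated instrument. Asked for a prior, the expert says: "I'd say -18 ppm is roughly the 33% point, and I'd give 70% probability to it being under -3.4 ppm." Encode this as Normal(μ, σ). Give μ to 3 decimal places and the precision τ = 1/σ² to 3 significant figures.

μ = -11.340, τ = 0.00436

The p-quantile of Normal(μ,σ) is μ + z_p·σ, with z_{0.33} = -0.4399 and z_{0.7} = 0.5244.
Eliminate σ: μ = (z₂·x₁ − z₁·x₂)/(z₂ − z₁) = (0.5244·-18 − (-0.4399)·-3.4)/0.9643 = -11.340.
Then σ = (x₂ − x₁)/(z₂ − z₁) = (-3.4 − -18)/0.9643 = 15.140.
Precision τ = 1/σ² = 1/15.14² = 0.00436.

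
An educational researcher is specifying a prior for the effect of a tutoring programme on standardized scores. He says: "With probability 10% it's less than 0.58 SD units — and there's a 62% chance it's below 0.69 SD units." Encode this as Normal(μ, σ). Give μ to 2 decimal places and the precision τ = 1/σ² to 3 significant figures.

μ = 0.67, τ = 208

The p-quantile of Normal(μ,σ) is μ + z_p·σ, with z_{0.1} = -1.282 and z_{0.62} = 0.3055.
Eliminate σ: μ = (z₂·x₁ − z₁·x₂)/(z₂ − z₁) = (0.3055·0.58 − (-1.282)·0.69)/1.587 = 0.67.
Then σ = (x₂ − x₁)/(z₂ − z₁) = (0.69 − 0.58)/1.587 = 0.07.
Precision τ = 1/σ² = 1/0.06931² = 208.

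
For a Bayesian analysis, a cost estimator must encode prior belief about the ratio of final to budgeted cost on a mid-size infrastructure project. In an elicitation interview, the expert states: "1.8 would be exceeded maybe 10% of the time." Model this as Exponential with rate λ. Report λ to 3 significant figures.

P(T > 1.8) = e^(−λ·1.8) = 0.1, so λ = −ln(0.1)/1.8 = 1.28.

λ ≈ 1.28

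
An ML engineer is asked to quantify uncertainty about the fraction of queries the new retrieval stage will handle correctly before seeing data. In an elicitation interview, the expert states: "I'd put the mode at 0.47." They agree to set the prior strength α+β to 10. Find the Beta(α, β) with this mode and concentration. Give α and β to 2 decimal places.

α = 4.76, β = 5.24

For α,β > 1 the Beta mode is (α−1)/(α+β−2). With α+β = 10, the mode is (α−1)/8.
Set (α−1)/8 = 0.47 → α = 1 + 0.47·8 = 4.76.
β = 10 − α = 5.24.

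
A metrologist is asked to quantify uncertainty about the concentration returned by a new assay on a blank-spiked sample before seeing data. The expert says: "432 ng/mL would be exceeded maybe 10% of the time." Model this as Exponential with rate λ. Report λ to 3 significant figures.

λ ≈ 0.00533

P(T > 432.0) = e^(−λ·432.0) = 0.1, so λ = −ln(0.1)/432.0 = 0.00533.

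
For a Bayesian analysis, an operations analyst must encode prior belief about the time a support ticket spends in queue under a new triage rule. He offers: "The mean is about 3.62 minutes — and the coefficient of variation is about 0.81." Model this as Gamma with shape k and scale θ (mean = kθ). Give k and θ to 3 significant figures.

k ≈ 1.52, θ ≈ 2.38

For Gamma(k, scale θ): mean = kθ, variance = kθ², so CV = 1/√k.
CV = 0.81, hence k = 1/CV² = 1.52.
Then θ = mean/k = 3.62/1.52 = 2.38.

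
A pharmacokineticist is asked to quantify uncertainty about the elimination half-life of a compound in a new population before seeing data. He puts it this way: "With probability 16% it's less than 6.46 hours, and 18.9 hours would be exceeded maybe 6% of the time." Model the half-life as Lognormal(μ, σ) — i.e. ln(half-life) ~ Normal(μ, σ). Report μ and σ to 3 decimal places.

If T ~ Lognormal(μ,σ) then ln T ~ Normal(μ,σ), so the p-quantile of ln T is μ + z_p·σ.
ln(6.46) = 1.866 and ln(18.9) = 2.939; z_{0.16} = -0.9945, z_{0.94} = 1.555.
σ = (2.939 − 1.866)/(1.555 − (-0.9945)) = 0.421.
μ = 1.866 − (-0.9945)·0.421 = 2.284.

μ ≈ 2.284, σ ≈ 0.421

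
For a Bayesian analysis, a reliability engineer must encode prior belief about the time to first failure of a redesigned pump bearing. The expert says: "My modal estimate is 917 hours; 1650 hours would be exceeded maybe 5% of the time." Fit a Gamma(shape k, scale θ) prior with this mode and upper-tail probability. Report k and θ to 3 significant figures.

Gamma(k,θ) with k>1 has mode (k−1)θ, so θ = 917/(k−1).
Need P(X < 1650) = 0.95 with θ tied to k this way. Start at k = 2, θ = 917: P(X<1650) ≈ 0.537.
Too low — raise k to concentrate. Iterating converges to k ≈ 9.08.
Then θ = 917/(9.08−1) ≈ 114.

k ≈ 9.08, θ ≈ 114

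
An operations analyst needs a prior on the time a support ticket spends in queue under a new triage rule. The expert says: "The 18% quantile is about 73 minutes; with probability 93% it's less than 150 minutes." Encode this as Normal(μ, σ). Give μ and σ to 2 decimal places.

μ = 102.48, σ = 32.20

For Normal(μ,σ), the p-quantile is μ + z_p·σ. Here z_{0.18} = -0.9154, z_{0.93} = 1.476.
So 73 = μ − 0.9154σ and 150 = μ + 1.476σ.
Subtracting: σ = (150 − 73)/(1.476 − (-0.9154)) = 32.20.
Then μ = 73 − (-0.9154)·32.20 = 102.48.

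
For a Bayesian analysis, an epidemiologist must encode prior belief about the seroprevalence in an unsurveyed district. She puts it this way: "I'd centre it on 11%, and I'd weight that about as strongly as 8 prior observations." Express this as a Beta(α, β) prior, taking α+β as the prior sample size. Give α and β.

Under the effective-sample-size interpretation, Beta(α, β) has prior mean α/(α+β) and prior sample size α+β.
So α+β = 8 and α/(α+β) = 0.11, giving α = 0.11·8 = 0.88 and β = 8 − 0.88 = 7.12.

α = 0.88, β = 7.12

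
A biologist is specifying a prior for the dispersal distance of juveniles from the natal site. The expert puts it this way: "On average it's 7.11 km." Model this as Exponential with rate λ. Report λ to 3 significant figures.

Exponential mean = 1/λ, so λ = 1/7.11 = 0.141.

λ ≈ 0.141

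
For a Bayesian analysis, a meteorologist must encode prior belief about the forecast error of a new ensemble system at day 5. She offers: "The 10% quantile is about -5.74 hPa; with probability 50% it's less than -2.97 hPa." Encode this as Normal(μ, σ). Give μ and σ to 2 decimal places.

μ = -2.97, σ = 2.16

For Normal(μ,σ), the p-quantile is μ + z_p·σ. Here z_{0.1} = -1.282, z_{0.5} = 0.
So -5.74 = μ − 1.282σ and -2.97 = μ + 0σ.
Subtracting: σ = (-2.97 − -5.74)/(0 − (-1.282)) = 2.16.
Then μ = -5.74 − (-1.282)·2.16 = -2.97.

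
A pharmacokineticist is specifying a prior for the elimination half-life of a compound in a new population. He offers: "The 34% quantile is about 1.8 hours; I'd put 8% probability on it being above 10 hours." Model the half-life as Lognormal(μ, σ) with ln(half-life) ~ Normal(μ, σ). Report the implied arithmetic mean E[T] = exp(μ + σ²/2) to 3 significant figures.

E[T] ≈ 4.15 hours

If T ~ Lognormal(μ,σ) then ln T ~ Normal(μ,σ), so the p-quantile of ln T is μ + z_p·σ.
ln(1.8) = 0.5878 and ln(10) = 2.303; z_{0.34} = -0.4125, z_{0.92} = 1.405.
σ = (2.303 − 0.5878)/(1.405 − (-0.4125)) = 0.943.
μ = 0.5878 − (-0.4125)·0.943 = 0.977.
E[T] = exp(μ + σ²/2) = exp(0.977 + 0.4451) = 4.15 hours.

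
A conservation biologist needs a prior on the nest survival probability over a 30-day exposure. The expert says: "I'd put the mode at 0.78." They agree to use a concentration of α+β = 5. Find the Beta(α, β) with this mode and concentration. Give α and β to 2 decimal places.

For α,β > 1 the Beta mode is (α−1)/(α+β−2). With α+β = 5, the mode is (α−1)/3.
Set (α−1)/3 = 0.78 → α = 1 + 0.78·3 = 3.34.
β = 5 − α = 1.66.

α = 3.34, β = 1.66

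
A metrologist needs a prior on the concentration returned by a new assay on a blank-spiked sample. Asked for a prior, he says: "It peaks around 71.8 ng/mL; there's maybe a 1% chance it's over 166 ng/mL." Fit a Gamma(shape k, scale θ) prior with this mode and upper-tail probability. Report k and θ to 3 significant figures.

Gamma(k,θ) with k>1 has mode (k−1)θ, so θ = 71.8/(k−1).
Need P(X < 166) = 0.99 with θ tied to k this way. Start at k = 2, θ = 71.8: P(X<166) ≈ 0.672.
Too low — raise k to concentrate. Iterating converges to k ≈ 7.79.
Then θ = 71.8/(7.79−1) ≈ 10.6.

k ≈ 7.79, θ ≈ 10.6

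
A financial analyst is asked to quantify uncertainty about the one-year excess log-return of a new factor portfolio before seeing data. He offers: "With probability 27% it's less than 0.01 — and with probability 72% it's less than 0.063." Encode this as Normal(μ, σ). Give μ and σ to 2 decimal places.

μ = 0.04, σ = 0.04

The p-quantile of Normal(μ,σ) is μ + z_p·σ, with z_{0.27} = -0.6128 and z_{0.72} = 0.5828.
Eliminate σ: μ = (z₂·x₁ − z₁·x₂)/(z₂ − z₁) = (0.5828·0.01 − (-0.6128)·0.063)/1.196 = 0.04.
Then σ = (x₂ − x₁)/(z₂ − z₁) = (0.063 − 0.01)/1.196 = 0.04.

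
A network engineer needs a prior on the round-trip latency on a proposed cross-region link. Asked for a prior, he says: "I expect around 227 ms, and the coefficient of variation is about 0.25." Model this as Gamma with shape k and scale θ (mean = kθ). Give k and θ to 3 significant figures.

For Gamma(k, scale θ): mean = kθ, variance = kθ², so CV = 1/√k.
CV = 0.25, hence k = 1/CV² = 16.
Then θ = mean/k = 227/16 = 14.2.

k ≈ 16, θ ≈ 14.2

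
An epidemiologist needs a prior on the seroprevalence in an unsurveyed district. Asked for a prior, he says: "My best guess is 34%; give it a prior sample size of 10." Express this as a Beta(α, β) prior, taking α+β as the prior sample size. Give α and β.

α = 3.4, β = 6.6

Under the effective-sample-size interpretation, Beta(α, β) has prior mean α/(α+β) and prior sample size α+β.
So α+β = 10 and α/(α+β) = 0.34, giving α = 0.34·10 = 3.4 and β = 10 − 3.4 = 6.6.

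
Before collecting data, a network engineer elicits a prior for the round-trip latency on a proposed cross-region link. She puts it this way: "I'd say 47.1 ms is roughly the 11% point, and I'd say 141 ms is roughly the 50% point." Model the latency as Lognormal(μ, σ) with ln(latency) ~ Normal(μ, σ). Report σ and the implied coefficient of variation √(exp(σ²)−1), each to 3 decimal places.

σ ≈ 0.894, CV ≈ 1.106

If T ~ Lognormal(μ,σ) then ln T ~ Normal(μ,σ), so the p-quantile of ln T is μ + z_p·σ.
ln(47.1) = 3.852 and ln(141) = 4.949; z_{0.11} = -1.227, z_{0.5} = 0.
σ = (4.949 − 3.852)/(0 − (-1.227)) = 0.894.
μ = 3.852 − (-1.227)·0.894 = 4.949.
CV = √(exp(σ²)−1) = √(exp(0.7992)−1) = 1.106.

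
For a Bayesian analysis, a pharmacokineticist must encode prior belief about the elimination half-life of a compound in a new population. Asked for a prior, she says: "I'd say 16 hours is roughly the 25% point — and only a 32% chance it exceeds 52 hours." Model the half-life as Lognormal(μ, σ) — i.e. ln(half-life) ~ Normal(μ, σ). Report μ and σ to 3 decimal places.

If T ~ Lognormal(μ,σ) then ln T ~ Normal(μ,σ), so the p-quantile of ln T is μ + z_p·σ.
ln(16) = 2.773 and ln(52) = 3.951; z_{0.25} = -0.6745, z_{0.68} = 0.4677.
σ = (3.951 − 2.773)/(0.4677 − (-0.6745)) = 1.032.
μ = 2.773 − (-0.6745)·1.032 = 3.469.

μ ≈ 3.469, σ ≈ 1.032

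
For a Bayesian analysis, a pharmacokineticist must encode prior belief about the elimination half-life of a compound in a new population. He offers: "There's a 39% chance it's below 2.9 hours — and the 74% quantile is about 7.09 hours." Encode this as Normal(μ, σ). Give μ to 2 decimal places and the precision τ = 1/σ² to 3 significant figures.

μ = 4.17, τ = 0.0485

The p-quantile of Normal(μ,σ) is μ + z_p·σ, with z_{0.39} = -0.2793 and z_{0.74} = 0.6433.
Eliminate σ: μ = (z₂·x₁ − z₁·x₂)/(z₂ − z₁) = (0.6433·2.9 − (-0.2793)·7.09)/0.9227 = 4.17.
Then σ = (x₂ − x₁)/(z₂ − z₁) = (7.09 − 2.9)/0.9227 = 4.54.
Precision τ = 1/σ² = 1/4.541² = 0.0485.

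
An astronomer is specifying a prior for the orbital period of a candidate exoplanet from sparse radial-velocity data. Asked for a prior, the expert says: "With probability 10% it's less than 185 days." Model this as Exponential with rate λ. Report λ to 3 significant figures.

P(T < 185.0) = 1 − e^(−λ·185.0) = 0.1, so λ = −ln(1−0.1)/185.0 = −ln(0.9)/185.0 = 0.00057.

λ ≈ 0.00057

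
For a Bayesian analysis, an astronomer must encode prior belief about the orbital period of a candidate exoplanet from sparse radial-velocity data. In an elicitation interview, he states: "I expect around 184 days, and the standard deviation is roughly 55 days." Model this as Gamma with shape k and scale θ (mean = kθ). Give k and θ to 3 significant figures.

For Gamma(k, scale θ): mean = kθ, variance = kθ², so CV = 1/√k.
CV = SD/mean = 55/184 = 0.2989, hence k = 1/CV² = 11.2.
Then θ = mean/k = 184/11.2 = 16.4.

k ≈ 11.2, θ ≈ 16.4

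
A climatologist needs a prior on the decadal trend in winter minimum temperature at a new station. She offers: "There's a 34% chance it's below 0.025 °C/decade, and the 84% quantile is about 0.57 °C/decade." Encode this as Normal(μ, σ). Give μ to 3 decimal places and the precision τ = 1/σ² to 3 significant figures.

μ = 0.185, τ = 6.66

For Normal(μ,σ), the p-quantile is μ + z_p·σ. Here z_{0.34} = -0.4125, z_{0.84} = 0.9945.
So 0.025 = μ − 0.4125σ and 0.57 = μ + 0.9945σ.
Subtracting: σ = (0.57 − 0.025)/(0.9945 − (-0.4125)) = 0.387.
Then μ = 0.025 − (-0.4125)·0.387 = 0.185.
Precision τ = 1/σ² = 1/0.3874² = 6.66.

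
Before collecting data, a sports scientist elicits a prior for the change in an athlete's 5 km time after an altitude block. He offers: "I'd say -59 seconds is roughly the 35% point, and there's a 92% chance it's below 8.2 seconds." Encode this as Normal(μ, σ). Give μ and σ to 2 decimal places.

The p-quantile of Normal(μ,σ) is μ + z_p·σ, with z_{0.35} = -0.3853 and z_{0.92} = 1.405.
Eliminate σ: μ = (z₂·x₁ − z₁·x₂)/(z₂ − z₁) = (1.405·-59 − (-0.3853)·8.2)/1.79 = -44.54.
Then σ = (x₂ − x₁)/(z₂ − z₁) = (8.2 − -59)/1.79 = 37.53.

μ = -44.54, σ = 37.53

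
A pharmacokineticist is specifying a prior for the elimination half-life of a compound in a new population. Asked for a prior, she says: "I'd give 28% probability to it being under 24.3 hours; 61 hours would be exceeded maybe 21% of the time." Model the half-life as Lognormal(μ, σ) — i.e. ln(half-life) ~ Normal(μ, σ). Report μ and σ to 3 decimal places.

If T ~ Lognormal(μ,σ) then ln T ~ Normal(μ,σ), so the p-quantile of ln T is μ + z_p·σ.
ln(24.3) = 3.19 and ln(61) = 4.111; z_{0.28} = -0.5828, z_{0.79} = 0.8064.
σ = (4.111 − 3.19)/(0.8064 − (-0.5828)) = 0.663.
μ = 3.19 − (-0.5828)·0.663 = 3.577.

μ ≈ 3.577, σ ≈ 0.663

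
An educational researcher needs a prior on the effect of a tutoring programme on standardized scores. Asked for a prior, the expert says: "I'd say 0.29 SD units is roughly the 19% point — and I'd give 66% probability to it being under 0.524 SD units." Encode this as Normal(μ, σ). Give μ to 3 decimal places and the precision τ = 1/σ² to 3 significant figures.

μ = 0.449, τ = 30.4

The p-quantile of Normal(μ,σ) is μ + z_p·σ, with z_{0.19} = -0.8779 and z_{0.66} = 0.4125.
Eliminate σ: μ = (z₂·x₁ − z₁·x₂)/(z₂ − z₁) = (0.4125·0.29 − (-0.8779)·0.524)/1.29 = 0.449.
Then σ = (x₂ − x₁)/(z₂ − z₁) = (0.524 − 0.29)/1.29 = 0.181.
Precision τ = 1/σ² = 1/0.1813² = 30.4.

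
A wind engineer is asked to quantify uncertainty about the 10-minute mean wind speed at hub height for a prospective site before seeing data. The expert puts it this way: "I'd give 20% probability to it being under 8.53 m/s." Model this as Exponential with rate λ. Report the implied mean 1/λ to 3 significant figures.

P(T < 8.53) = 1 − e^(−λ·8.53) = 0.2, so λ = −ln(1−0.2)/8.53 = −ln(0.8)/8.53 = 0.0262.
Mean = 1/λ = 38.2 m/s.

mean ≈ 38.2 m/s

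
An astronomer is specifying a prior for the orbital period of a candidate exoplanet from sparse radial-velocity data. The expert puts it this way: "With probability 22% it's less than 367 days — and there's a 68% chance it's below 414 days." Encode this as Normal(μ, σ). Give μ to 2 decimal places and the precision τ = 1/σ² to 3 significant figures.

For Normal(μ,σ), the p-quantile is μ + z_p·σ. Here z_{0.22} = -0.7722, z_{0.68} = 0.4677.
So 367 = μ − 0.7722σ and 414 = μ + 0.4677σ.
Subtracting: σ = (414 − 367)/(0.4677 − (-0.7722)) = 37.91.
Then μ = 367 − (-0.7722)·37.91 = 396.27.
Precision τ = 1/σ² = 1/37.91² = 0.000696.

μ = 396.27, τ = 0.000696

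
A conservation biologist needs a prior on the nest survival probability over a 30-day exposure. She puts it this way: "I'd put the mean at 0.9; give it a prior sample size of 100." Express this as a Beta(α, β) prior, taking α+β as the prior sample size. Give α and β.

α = 90, β = 10

Under the effective-sample-size interpretation, Beta(α, β) has prior mean α/(α+β) and prior sample size α+β.
So α+β = 100 and α/(α+β) = 0.9, giving α = 0.9·100 = 90 and β = 100 − 90 = 10.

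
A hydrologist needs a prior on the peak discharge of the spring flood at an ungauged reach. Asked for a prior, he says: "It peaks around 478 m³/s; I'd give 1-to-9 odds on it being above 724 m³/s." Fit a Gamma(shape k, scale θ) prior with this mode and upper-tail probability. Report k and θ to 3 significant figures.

k ≈ 11.8, θ ≈ 44.2

Gamma(k,θ) with k>1 has mode (k−1)θ, so θ = 478/(k−1).
Need P(X < 724) = 0.9 with θ tied to k this way. Start at k = 2, θ = 478: P(X<724) ≈ 0.447.
Too low — raise k to concentrate. Iterating converges to k ≈ 11.8.
Then θ = 478/(11.8−1) ≈ 44.2.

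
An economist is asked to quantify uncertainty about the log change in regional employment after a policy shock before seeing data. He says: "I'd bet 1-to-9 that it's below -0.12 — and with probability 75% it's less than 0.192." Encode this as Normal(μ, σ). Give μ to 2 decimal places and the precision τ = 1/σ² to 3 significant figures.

For Normal(μ,σ), the p-quantile is μ + z_p·σ. Here z_{0.1} = -1.282, z_{0.75} = 0.6745.
So -0.12 = μ − 1.282σ and 0.192 = μ + 0.6745σ.
Subtracting: σ = (0.192 − -0.12)/(0.6745 − (-1.282)) = 0.16.
Then μ = -0.12 − (-1.282)·0.16 = 0.08.
Precision τ = 1/σ² = 1/0.1595² = 39.3.

μ = 0.08, τ = 39.3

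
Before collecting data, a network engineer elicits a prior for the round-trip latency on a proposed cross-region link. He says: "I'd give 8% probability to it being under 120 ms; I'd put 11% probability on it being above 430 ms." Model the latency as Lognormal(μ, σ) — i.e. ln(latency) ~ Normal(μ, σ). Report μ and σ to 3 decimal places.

μ ≈ 5.469, σ ≈ 0.485

If T ~ Lognormal(μ,σ) then ln T ~ Normal(μ,σ), so the p-quantile of ln T is μ + z_p·σ.
ln(120) = 4.787 and ln(430) = 6.064; z_{0.08} = -1.405, z_{0.89} = 1.227.
σ = (6.064 − 4.787)/(1.227 − (-1.405)) = 0.485.
μ = 4.787 − (-1.405)·0.485 = 5.469.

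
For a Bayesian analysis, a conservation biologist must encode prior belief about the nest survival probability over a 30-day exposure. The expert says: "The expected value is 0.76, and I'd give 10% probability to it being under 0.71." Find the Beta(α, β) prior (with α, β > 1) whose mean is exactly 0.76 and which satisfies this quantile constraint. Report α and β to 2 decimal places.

With mean 0.76 fixed, write α = 0.76s, β = 0.24s where s = α+β.
Need P(θ < 0.71) = 0.1 under Beta(0.76s, 0.24s). Normal approximation: (q−m)/√(m(1−m)/s) ≈ z_{0.1} = -1.28, so s ≈ 0.76·0.24·(-1.28)²/(0.71−0.76)² = 119.8.
At s = 119.8: P(θ<0.71) ≈ 0.103. Adjusting to match 0.1 gives s ≈ 123.55.
So α = 0.76·123.55 ≈ 93.90, β = 0.24·123.55 ≈ 29.65.

α ≈ 93.90, β ≈ 29.65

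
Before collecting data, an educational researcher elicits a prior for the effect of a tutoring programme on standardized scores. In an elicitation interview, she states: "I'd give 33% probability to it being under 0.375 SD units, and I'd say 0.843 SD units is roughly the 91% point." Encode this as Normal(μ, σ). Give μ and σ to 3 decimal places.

μ = 0.491, σ = 0.263

For Normal(μ,σ), the p-quantile is μ + z_p·σ. Here z_{0.33} = -0.4399, z_{0.91} = 1.341.
So 0.375 = μ − 0.4399σ and 0.843 = μ + 1.341σ.
Subtracting: σ = (0.843 − 0.375)/(1.341 − (-0.4399)) = 0.263.
Then μ = 0.375 − (-0.4399)·0.263 = 0.491.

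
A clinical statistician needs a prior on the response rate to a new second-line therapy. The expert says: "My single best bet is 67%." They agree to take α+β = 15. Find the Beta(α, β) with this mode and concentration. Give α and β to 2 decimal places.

For α,β > 1 the Beta mode is (α−1)/(α+β−2). With α+β = 15, the mode is (α−1)/13.
Set (α−1)/13 = 0.67 → α = 1 + 0.67·13 = 9.71.
β = 15 − α = 5.29.

α = 9.71, β = 5.29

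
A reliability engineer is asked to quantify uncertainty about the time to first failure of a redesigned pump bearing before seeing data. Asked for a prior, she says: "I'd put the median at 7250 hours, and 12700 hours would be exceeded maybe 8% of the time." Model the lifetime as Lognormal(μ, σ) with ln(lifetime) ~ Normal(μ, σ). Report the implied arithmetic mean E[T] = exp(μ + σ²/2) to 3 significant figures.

E[T] ≈ 7850 hours

If T ~ Lognormal(μ,σ) then ln T ~ Normal(μ,σ), so the p-quantile of ln T is μ + z_p·σ.
ln(7250) = 8.889 and ln(12700) = 9.449; z_{0.5} = 0, z_{0.92} = 1.405.
σ = (9.449 − 8.889)/(1.405 − (0)) = 0.399.
μ = 8.889 − (0)·0.399 = 8.889.
E[T] = exp(μ + σ²/2) = exp(8.889 + 0.0796) = 7850 hours.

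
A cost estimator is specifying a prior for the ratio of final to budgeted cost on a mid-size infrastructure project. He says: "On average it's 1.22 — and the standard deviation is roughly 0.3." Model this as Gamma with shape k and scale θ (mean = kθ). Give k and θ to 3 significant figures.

For Gamma(k, scale θ): mean = kθ, variance = kθ², so CV = 1/√k.
CV = SD/mean = 0.3/1.22 = 0.2459, hence k = 1/CV² = 16.5.
Then θ = mean/k = 1.22/16.5 = 0.0738.

k ≈ 16.5, θ ≈ 0.0738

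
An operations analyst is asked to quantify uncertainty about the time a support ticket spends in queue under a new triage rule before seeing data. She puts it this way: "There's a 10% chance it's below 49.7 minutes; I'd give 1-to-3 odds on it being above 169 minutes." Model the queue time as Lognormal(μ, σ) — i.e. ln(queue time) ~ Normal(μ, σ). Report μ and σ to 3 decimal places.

μ ≈ 4.708, σ ≈ 0.626

If T ~ Lognormal(μ,σ) then ln T ~ Normal(μ,σ), so the p-quantile of ln T is μ + z_p·σ.
ln(49.7) = 3.906 and ln(169) = 5.13; z_{0.1} = -1.282, z_{0.75} = 0.6745.
σ = (5.13 − 3.906)/(0.6745 − (-1.282)) = 0.626.
μ = 3.906 − (-1.282)·0.626 = 4.708.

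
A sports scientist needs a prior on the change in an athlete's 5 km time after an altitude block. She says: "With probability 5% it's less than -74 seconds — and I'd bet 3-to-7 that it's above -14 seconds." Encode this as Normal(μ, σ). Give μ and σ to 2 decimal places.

For Normal(μ,σ), the p-quantile is μ + z_p·σ. Here z_{0.05} = -1.645, z_{0.7} = 0.5244.
So -74 = μ − 1.645σ and -14 = μ + 0.5244σ.
Subtracting: σ = (-14 − -74)/(0.5244 − (-1.645)) = 27.66.
Then μ = -74 − (-1.645)·27.66 = -28.50.

μ = -28.50, σ = 27.66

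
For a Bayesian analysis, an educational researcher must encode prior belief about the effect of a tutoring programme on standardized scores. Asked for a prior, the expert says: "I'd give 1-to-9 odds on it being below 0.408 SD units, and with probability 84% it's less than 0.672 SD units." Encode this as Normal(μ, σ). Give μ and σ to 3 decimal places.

μ = 0.557, σ = 0.116

The p-quantile of Normal(μ,σ) is μ + z_p·σ, with z_{0.1} = -1.282 and z_{0.84} = 0.9945.
Eliminate σ: μ = (z₂·x₁ − z₁·x₂)/(z₂ − z₁) = (0.9945·0.408 − (-1.282)·0.672)/2.276 = 0.557.
Then σ = (x₂ − x₁)/(z₂ − z₁) = (0.672 − 0.408)/2.276 = 0.116.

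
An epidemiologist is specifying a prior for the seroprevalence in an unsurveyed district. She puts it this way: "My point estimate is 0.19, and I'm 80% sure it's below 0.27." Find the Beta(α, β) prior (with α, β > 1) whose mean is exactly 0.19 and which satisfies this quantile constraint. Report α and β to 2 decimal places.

With mean 0.19 fixed, write α = 0.19s, β = 0.81s where s = α+β.
Need P(θ < 0.27) = 0.8 under Beta(0.19s, 0.81s). Normal approximation: (q−m)/√(m(1−m)/s) ≈ z_{0.8} = 0.842, so s ≈ 0.19·0.81·(0.842)²/(0.27−0.19)² = 17.0.
At s = 17.0: P(θ<0.27) ≈ 0.812. Adjusting to match 0.8 gives s ≈ 14.77.
So α = 0.19·14.77 ≈ 2.81, β = 0.81·14.77 ≈ 11.96.

α ≈ 2.81, β ≈ 11.96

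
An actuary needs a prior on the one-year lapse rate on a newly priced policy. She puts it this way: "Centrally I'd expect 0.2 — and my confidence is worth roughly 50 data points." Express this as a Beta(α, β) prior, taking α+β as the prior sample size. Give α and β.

Under the effective-sample-size interpretation, Beta(α, β) has prior mean α/(α+β) and prior sample size α+β.
So α+β = 50 and α/(α+β) = 0.2, giving α = 0.2·50 = 10 and β = 50 − 10 = 40.

α = 10, β = 40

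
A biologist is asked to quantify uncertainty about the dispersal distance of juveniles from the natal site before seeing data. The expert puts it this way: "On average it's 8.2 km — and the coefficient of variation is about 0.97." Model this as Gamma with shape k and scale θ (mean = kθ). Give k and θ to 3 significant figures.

k ≈ 1.06, θ ≈ 7.72

For Gamma(k, scale θ): mean = kθ, variance = kθ², so CV = 1/√k.
CV = 0.97, hence k = 1/CV² = 1.06.
Then θ = mean/k = 8.2/1.06 = 7.72.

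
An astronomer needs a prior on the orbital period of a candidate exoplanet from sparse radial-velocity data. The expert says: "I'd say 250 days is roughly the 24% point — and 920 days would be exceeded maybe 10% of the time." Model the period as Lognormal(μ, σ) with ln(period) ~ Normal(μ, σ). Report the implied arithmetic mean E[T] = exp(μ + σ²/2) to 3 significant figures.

If T ~ Lognormal(μ,σ) then ln T ~ Normal(μ,σ), so the p-quantile of ln T is μ + z_p·σ.
ln(250) = 5.521 and ln(920) = 6.824; z_{0.24} = -0.7063, z_{0.9} = 1.282.
σ = (6.824 − 5.521)/(1.282 − (-0.7063)) = 0.655.
μ = 5.521 − (-0.7063)·0.655 = 5.984.
E[T] = exp(μ + σ²/2) = exp(5.984 + 0.2148) = 492 days.

E[T] ≈ 492 days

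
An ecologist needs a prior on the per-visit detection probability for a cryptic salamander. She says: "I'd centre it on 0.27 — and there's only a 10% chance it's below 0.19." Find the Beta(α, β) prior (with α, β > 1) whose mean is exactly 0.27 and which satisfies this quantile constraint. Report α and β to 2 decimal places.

α ≈ 12.78, β ≈ 34.54

With mean 0.27 fixed, write α = 0.27s, β = 0.73s where s = α+β.
Need P(θ < 0.19) = 0.1 under Beta(0.27s, 0.73s). Normal approximation: (q−m)/√(m(1−m)/s) ≈ z_{0.1} = -1.28, so s ≈ 0.27·0.73·(-1.28)²/(0.19−0.27)² = 50.6.
At s = 50.6: P(θ<0.19) ≈ 0.092. Adjusting to match 0.1 gives s ≈ 47.32.
So α = 0.27·47.32 ≈ 12.78, β = 0.73·47.32 ≈ 34.54.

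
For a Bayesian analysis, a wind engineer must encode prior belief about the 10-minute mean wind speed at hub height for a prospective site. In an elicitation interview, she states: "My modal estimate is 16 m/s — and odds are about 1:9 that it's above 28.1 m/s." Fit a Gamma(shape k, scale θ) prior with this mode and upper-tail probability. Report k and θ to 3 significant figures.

k ≈ 6.99, θ ≈ 2.67

Gamma(k,θ) with k>1 has mode (k−1)θ, so θ = 16/(k−1).
Need P(X < 28.1) = 0.9 with θ tied to k this way. Start at k = 2, θ = 16: P(X<28.1) ≈ 0.524.
Too low — raise k to concentrate. Iterating converges to k ≈ 6.99.
Then θ = 16/(6.99−1) ≈ 2.67.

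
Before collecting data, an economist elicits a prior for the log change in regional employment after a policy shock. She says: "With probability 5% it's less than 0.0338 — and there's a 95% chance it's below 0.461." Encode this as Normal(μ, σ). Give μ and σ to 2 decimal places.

For Normal(μ,σ), the p-quantile is μ + z_p·σ. Here z_{0.05} = -1.645, z_{0.95} = 1.645.
So 0.0338 = μ − 1.645σ and 0.461 = μ + 1.645σ.
Subtracting: σ = (0.461 − 0.0338)/(1.645 − (-1.645)) = 0.13.
Then μ = 0.0338 − (-1.645)·0.13 = 0.25.

μ = 0.25, σ = 0.13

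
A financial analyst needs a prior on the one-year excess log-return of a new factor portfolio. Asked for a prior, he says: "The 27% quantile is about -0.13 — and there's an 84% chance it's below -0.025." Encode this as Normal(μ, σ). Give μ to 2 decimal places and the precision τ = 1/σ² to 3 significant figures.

For Normal(μ,σ), the p-quantile is μ + z_p·σ. Here z_{0.27} = -0.6128, z_{0.84} = 0.9945.
So -0.13 = μ − 0.6128σ and -0.025 = μ + 0.9945σ.
Subtracting: σ = (-0.025 − -0.13)/(0.9945 − (-0.6128)) = 0.07.
Then μ = -0.13 − (-0.6128)·0.07 = -0.09.
Precision τ = 1/σ² = 1/0.06533² = 234.

μ = -0.09, τ = 234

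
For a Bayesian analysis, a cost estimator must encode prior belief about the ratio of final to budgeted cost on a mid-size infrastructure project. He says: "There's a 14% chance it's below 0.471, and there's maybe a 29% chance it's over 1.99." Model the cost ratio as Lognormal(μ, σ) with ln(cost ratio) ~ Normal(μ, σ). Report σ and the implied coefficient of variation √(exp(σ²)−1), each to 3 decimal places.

If T ~ Lognormal(μ,σ) then ln T ~ Normal(μ,σ), so the p-quantile of ln T is μ + z_p·σ.
ln(0.471) = -0.7529 and ln(1.99) = 0.6881; z_{0.14} = -1.08, z_{0.71} = 0.5534.
σ = (0.6881 − -0.7529)/(0.5534 − (-1.08)) = 0.882.
μ = -0.7529 − (-1.08)·0.882 = 0.200.
CV = √(exp(σ²)−1) = √(exp(0.7780)−1) = 1.085.

σ ≈ 0.882, CV ≈ 1.085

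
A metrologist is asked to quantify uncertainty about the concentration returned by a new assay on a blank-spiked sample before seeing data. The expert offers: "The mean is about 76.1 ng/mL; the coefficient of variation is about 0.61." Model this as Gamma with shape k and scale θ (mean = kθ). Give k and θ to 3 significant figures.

For Gamma(k, scale θ): mean = kθ, variance = kθ², so CV = 1/√k.
CV = 0.61, hence k = 1/CV² = 2.69.
Then θ = mean/k = 76.1/2.69 = 28.3.

k ≈ 2.69, θ ≈ 28.3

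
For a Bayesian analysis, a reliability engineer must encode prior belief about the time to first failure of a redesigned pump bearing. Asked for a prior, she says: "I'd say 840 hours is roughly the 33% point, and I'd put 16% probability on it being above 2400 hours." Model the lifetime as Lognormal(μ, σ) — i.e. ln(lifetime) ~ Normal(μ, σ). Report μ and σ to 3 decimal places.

μ ≈ 7.055, σ ≈ 0.732

If T ~ Lognormal(μ,σ) then ln T ~ Normal(μ,σ), so the p-quantile of ln T is μ + z_p·σ.
ln(840) = 6.733 and ln(2400) = 7.783; z_{0.33} = -0.4399, z_{0.84} = 0.9945.
σ = (7.783 − 6.733)/(0.9945 − (-0.4399)) = 0.732.
μ = 6.733 − (-0.4399)·0.732 = 7.055.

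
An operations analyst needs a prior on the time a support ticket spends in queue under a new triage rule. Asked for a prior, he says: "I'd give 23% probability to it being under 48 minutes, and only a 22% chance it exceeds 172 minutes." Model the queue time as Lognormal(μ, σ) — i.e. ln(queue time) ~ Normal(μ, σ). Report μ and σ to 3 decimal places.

μ ≈ 4.495, σ ≈ 0.845

If T ~ Lognormal(μ,σ) then ln T ~ Normal(μ,σ), so the p-quantile of ln T is μ + z_p·σ.
ln(48) = 3.871 and ln(172) = 5.147; z_{0.23} = -0.7388, z_{0.78} = 0.7722.
σ = (5.147 − 3.871)/(0.7722 − (-0.7388)) = 0.845.
μ = 3.871 − (-0.7388)·0.845 = 4.495.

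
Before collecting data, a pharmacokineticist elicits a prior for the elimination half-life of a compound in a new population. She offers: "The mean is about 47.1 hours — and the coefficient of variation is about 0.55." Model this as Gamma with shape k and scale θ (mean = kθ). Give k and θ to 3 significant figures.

k ≈ 3.31, θ ≈ 14.2

For Gamma(k, scale θ): mean = kθ, variance = kθ², so CV = 1/√k.
CV = 0.55, hence k = 1/CV² = 3.31.
Then θ = mean/k = 47.1/3.31 = 14.2.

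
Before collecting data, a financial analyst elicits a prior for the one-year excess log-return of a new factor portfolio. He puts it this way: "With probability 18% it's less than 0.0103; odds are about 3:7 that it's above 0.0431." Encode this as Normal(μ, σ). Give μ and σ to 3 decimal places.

The p-quantile of Normal(μ,σ) is μ + z_p·σ, with z_{0.18} = -0.9154 and z_{0.7} = 0.5244.
Eliminate σ: μ = (z₂·x₁ − z₁·x₂)/(z₂ − z₁) = (0.5244·0.0103 − (-0.9154)·0.0431)/1.44 = 0.031.
Then σ = (x₂ − x₁)/(z₂ − z₁) = (0.0431 − 0.0103)/1.44 = 0.023.

μ = 0.031, σ = 0.023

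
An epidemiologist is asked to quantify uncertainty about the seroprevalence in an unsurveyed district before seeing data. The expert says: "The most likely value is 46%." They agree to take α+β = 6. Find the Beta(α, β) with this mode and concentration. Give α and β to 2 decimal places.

For α,β > 1 the Beta mode is (α−1)/(α+β−2). With α+β = 6, the mode is (α−1)/4.
Set (α−1)/4 = 0.46 → α = 1 + 0.46·4 = 2.84.
β = 6 − α = 3.16.

α = 2.84, β = 3.16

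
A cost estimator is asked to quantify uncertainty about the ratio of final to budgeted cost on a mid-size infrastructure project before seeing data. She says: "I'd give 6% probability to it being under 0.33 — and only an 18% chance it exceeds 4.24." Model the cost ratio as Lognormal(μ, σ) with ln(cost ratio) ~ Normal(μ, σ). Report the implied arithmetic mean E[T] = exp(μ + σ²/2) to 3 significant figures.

E[T] ≈ 2.81

If T ~ Lognormal(μ,σ) then ln T ~ Normal(μ,σ), so the p-quantile of ln T is μ + z_p·σ.
ln(0.33) = -1.109 and ln(4.24) = 1.445; z_{0.06} = -1.555, z_{0.82} = 0.9154.
σ = (1.445 − -1.109)/(0.9154 − (-1.555)) = 1.034.
μ = -1.109 − (-1.555)·1.034 = 0.498.
E[T] = exp(μ + σ²/2) = exp(0.498 + 0.5342) = 2.81.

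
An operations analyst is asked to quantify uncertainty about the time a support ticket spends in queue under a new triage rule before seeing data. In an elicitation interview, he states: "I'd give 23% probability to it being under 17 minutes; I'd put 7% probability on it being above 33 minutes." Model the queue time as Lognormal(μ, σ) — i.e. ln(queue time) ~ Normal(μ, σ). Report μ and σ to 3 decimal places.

If T ~ Lognormal(μ,σ) then ln T ~ Normal(μ,σ), so the p-quantile of ln T is μ + z_p·σ.
ln(17) = 2.833 and ln(33) = 3.497; z_{0.23} = -0.7388, z_{0.93} = 1.476.
σ = (3.497 − 2.833)/(1.476 − (-0.7388)) = 0.300.
μ = 2.833 − (-0.7388)·0.300 = 3.055.

μ ≈ 3.055, σ ≈ 0.300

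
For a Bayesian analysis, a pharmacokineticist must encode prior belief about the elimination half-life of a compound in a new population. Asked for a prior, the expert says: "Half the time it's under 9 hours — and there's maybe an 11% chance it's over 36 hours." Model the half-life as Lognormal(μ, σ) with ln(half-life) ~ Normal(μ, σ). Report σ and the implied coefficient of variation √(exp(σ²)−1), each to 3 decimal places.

If T ~ Lognormal(μ,σ) then ln T ~ Normal(μ,σ), so the p-quantile of ln T is μ + z_p·σ.
ln(9) = 2.197 and ln(36) = 3.584; z_{0.5} = 0, z_{0.89} = 1.227.
σ = (3.584 − 2.197)/(1.227 − (0)) = 1.130.
μ = 2.197 − (0)·1.130 = 2.197.
CV = √(exp(σ²)−1) = √(exp(1.2775)−1) = 1.609.

σ ≈ 1.130, CV ≈ 1.609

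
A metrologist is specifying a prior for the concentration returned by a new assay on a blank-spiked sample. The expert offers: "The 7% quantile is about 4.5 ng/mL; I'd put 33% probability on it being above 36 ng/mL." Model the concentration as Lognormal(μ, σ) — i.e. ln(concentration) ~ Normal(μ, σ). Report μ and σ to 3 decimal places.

μ ≈ 3.106, σ ≈ 1.085

If T ~ Lognormal(μ,σ) then ln T ~ Normal(μ,σ), so the p-quantile of ln T is μ + z_p·σ.
ln(4.5) = 1.504 and ln(36) = 3.584; z_{0.07} = -1.476, z_{0.67} = 0.4399.
σ = (3.584 − 1.504)/(0.4399 − (-1.476)) = 1.085.
μ = 1.504 − (-1.476)·1.085 = 3.106.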